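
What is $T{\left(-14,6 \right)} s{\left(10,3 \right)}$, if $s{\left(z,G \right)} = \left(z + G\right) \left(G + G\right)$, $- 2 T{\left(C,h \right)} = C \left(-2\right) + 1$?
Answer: $-1131$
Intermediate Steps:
$T{\left(C,h \right)} = - \frac{1}{2} + C$ ($T{\left(C,h \right)} = - \frac{C \left(-2\right) + 1}{2} = - \frac{- 2 C + 1}{2} = - \frac{1 - 2 C}{2} = - \frac{1}{2} + C$)
$s{\left(z,G \right)} = 2 G \left(G + z\right)$ ($s{\left(z,G \right)} = \left(G + z\right) 2 G = 2 G \left(G + z\right)$)
$T{\left(-14,6 \right)} s{\left(10,3 \right)} = \left(- \frac{1}{2} - 14\right) 2 \cdot 3 \left(3 + 10\right) = - \frac{29 \cdot 2 \cdot 3 \cdot 13}{2} = \left(- \frac{29}{2}\right) 78 = -1131$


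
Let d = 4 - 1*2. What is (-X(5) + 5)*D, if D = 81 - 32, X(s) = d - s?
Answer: 392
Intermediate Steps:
d = 2 (d = 4 - 2 = 2)
X(s) = 2 - s
D = 49
(-X(5) + 5)*D = (-(2 - 1*5) + 5)*49 = (-(2 - 5) + 5)*49 = (-1*(-3) + 5)*49 = (3 + 5)*49 = 8*49 = 392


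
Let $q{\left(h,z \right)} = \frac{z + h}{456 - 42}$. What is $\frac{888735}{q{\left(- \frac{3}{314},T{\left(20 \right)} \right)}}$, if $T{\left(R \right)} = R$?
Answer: $\frac{115531995060}{6277} \approx 1.8406 \cdot 10^{7}$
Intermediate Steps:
$q{\left(h,z \right)} = \frac{h}{414} + \frac{z}{414}$ ($q{\left(h,z \right)} = \frac{h + z}{414} = \left(h + z\right) \frac{1}{414} = \frac{h}{414} + \frac{z}{414}$)
$\frac{888735}{q{\left(- \frac{3}{314},T{\left(20 \right)} \right)}} = \frac{888735}{\frac{\left(-3\right) \frac{1}{314}}{414} + \frac{1}{414} \cdot 20} = \frac{888735}{\frac{\left(-3\right) \frac{1}{314}}{414} + \frac{10}{207}} = \frac{888735}{\frac{1}{414} \left(- \frac{3}{314}\right) + \frac{10}{207}} = \frac{888735}{- \frac{1}{43332} + \frac{10}{207}} = \frac{888735}{\frac{6277}{129996}} = 888735 \cdot \frac{129996}{6277} = \frac{115531995060}{6277}$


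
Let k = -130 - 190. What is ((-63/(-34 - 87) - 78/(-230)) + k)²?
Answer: 19721024378896/193627225 ≈ 1.0185e+5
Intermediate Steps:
k = -320
((-63/(-34 - 87) - 78/(-230)) + k)² = ((-63/(-34 - 87) - 78/(-230)) - 320)² = ((-63/(-121) - 78*(-1/230)) - 320)² = ((-63*(-1/121) + 39/115) - 320)² = ((63/121 + 39/115) - 320)² = (11964/13915 - 320)² = (-4440836/13915)² = 19721024378896/193627225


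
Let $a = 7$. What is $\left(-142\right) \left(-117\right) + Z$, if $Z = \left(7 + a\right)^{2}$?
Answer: $16810$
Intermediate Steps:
$Z = 196$ ($Z = \left(7 + 7\right)^{2} = 14^{2} = 196$)
$\left(-142\right) \left(-117\right) + Z = \left(-142\right) \left(-117\right) + 196 = 16614 + 196 = 16810$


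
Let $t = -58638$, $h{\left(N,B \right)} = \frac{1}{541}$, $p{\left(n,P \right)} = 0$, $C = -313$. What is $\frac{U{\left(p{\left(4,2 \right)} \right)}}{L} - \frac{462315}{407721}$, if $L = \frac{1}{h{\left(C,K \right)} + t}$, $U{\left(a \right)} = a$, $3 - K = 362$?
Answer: $- \frac{154105}{135907} \approx -1.1339$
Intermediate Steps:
$K = -359$ ($K = 3 - 362 = -359$)
$h{\left(N,B \right)} = \frac{1}{541}$
$L = - \frac{541}{31723157}$ ($L = \frac{1}{\frac{1}{541} - 58638} = \frac{1}{- \frac{31723157}{541}} = - \frac{541}{31723157} \approx -1.7054 \cdot 10^{-5}$)
$\frac{U{\left(p{\left(4,2 \right)} \right)}}{L} - \frac{462315}{407721} = \frac{0}{- \frac{541}{31723157}} - \frac{462315}{407721} = 0 \left(- \frac{31723157}{541}\right) - \frac{154105}{135907} = 0 - \frac{154105}{135907} = - \frac{154105}{135907}$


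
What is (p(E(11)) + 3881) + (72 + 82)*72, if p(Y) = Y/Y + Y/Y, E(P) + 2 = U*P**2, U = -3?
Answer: 14971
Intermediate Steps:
E(P) = -2 - 3*P**2
p(Y) = 2 (p(Y) = 1 + 1 = 2)
(p(E(11)) + 3881) + (72 + 82)*72 = (2 + 3881) + (72 + 82)*72 = 3883 + 154*72 = 3883 + 11088 = 14971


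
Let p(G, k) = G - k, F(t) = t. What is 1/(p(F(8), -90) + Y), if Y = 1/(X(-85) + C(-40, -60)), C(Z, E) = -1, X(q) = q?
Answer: 86/8427 ≈ 0.010205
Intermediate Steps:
Y = -1/86 (Y = 1/(-85 - 1) = 1/(-86) = -1/86 ≈ -0.011628)
1/(p(F(8), -90) + Y) = 1/((8 - 1*(-90)) - 1/86) = 1/((8 + 90) - 1/86) = 1/(98 - 1/86) = 1/(8427/86) = 86/8427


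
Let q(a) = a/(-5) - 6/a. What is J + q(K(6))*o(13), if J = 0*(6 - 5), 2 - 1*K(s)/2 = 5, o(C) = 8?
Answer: 88/5 ≈ 17.600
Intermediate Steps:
K(s) = -6 (K(s) = 4 - 2*5 = 4 - 10 = -6)
J = 0 (J = 0*1 = 0)
q(a) = -6/a - a/5 (q(a) = a*(-⅕) - 6/a = -a/5 - 6/a = -6/a - a/5)
J + q(K(6))*o(13) = 0 + (-6/(-6) - ⅕*(-6))*8 = 0 + (-6*(-⅙) + 6/5)*8 = 0 + (1 + 6/5)*8 = 0 + (11/5)*8 = 0 + 88/5 = 88/5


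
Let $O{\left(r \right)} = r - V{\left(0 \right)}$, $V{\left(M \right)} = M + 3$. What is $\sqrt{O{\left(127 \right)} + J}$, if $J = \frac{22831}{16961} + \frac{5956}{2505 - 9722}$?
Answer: $\frac{\sqrt{38076953303442487}}{17486791} \approx 11.159$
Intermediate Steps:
$V{\left(M \right)} = 3 + M$
$J = \frac{9107373}{17486791}$ ($J = 22831 \cdot \frac{1}{16961} + \frac{5956}{-7217} = \frac{22831}{16961} + 5956 \left(- \frac{1}{7217}\right) = \frac{22831}{16961} - \frac{5956}{7217} = \frac{9107373}{17486791} \approx 0.52081$)
$O{\left(r \right)} = -3 + r$ ($O{\left(r \right)} = r - \left(3 + 0\right) = r - 3 = -3 + r$)
$\sqrt{O{\left(127 \right)} + J} = \sqrt{\left(-3 + 127\right) + \frac{9107373}{17486791}} = \sqrt{124 + \frac{9107373}{17486791}} = \sqrt{\frac{2177469457}{17486791}} = \frac{\sqrt{38076953303442487}}{17486791}$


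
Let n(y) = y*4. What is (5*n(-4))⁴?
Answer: 40960000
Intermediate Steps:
n(y) = 4*y
(5*n(-4))⁴ = (5*(4*(-4)))⁴ = (5*(-16))⁴ = (-80)⁴ = 40960000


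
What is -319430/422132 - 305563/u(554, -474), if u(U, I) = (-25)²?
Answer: -64593782033/131916250 ≈ -489.66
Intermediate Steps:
u(U, I) = 625
-319430/422132 - 305563/u(554, -474) = -319430/422132 - 305563/625 = -319430*1/422132 - 305563*1/625 = -159715/211066 - 305563/625 = -64593782033/131916250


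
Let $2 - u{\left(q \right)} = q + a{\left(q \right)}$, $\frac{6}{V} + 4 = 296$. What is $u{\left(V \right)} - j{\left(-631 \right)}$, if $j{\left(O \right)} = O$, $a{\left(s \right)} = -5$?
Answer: $\frac{93145}{146} \approx 637.98$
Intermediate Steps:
$V = \frac{3}{146}$ ($V = \frac{6}{-4 + 296} = \frac{6}{292} = 6 \cdot \frac{1}{292} = \frac{3}{146} \approx 0.020548$)
$u{\left(q \right)} = 7 - q$ ($u{\left(q \right)} = 2 - \left(q - 5\right) = 2 - \left(-5 + q\right) = 7 - q$)
$u{\left(V \right)} - j{\left(-631 \right)} = \left(7 - \frac{3}{146}\right) - -631 = \left(7 - \frac{3}{146}\right) + 631 = \frac{1019}{146} + 631 = \frac{93145}{146}$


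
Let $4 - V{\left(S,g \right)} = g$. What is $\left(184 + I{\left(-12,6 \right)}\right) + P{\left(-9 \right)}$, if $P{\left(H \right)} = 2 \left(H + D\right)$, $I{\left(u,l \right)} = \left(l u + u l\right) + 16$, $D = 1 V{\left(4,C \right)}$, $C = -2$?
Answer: $50$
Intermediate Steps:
$V{\left(S,g \right)} = 4 - g$
$D = 6$ ($D = 1 \left(4 - -2\right) = 1 \left(4 + 2\right) = 1 \cdot 6 = 6$)
$I{\left(u,l \right)} = 16 + 2 l u$ ($I{\left(u,l \right)} = \left(l u + l u\right) + 16 = 2 l u + 16 = 16 + 2 l u$)
$P{\left(H \right)} = 12 + 2 H$ ($P{\left(H \right)} = 2 \left(H + 6\right) = 2 \left(6 + H\right) = 12 + 2 H$)
$\left(184 + I{\left(-12,6 \right)}\right) + P{\left(-9 \right)} = \left(184 + \left(16 + 2 \cdot 6 \left(-12\right)\right)\right) + \left(12 + 2 \left(-9\right)\right) = \left(184 + \left(16 - 144\right)\right) + \left(12 - 18\right) = \left(184 - 128\right) - 6 = 56 - 6 = 50$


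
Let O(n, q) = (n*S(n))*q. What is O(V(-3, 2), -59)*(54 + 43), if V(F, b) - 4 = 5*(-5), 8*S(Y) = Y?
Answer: -2523843/8 ≈ -3.1548e+5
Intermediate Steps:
S(Y) = Y/8
V(F, b) = -21 (V(F, b) = 4 + 5*(-5) = 4 - 25 = -21)
O(n, q) = q*n**2/8 (O(n, q) = (n*(n/8))*q = (n**2/8)*q = q*n**2/8)
O(V(-3, 2), -59)*(54 + 43) = ((1/8)*(-59)*(-21)**2)*(54 + 43) = ((1/8)*(-59)*441)*97 = -26019/8*97 = -2523843/8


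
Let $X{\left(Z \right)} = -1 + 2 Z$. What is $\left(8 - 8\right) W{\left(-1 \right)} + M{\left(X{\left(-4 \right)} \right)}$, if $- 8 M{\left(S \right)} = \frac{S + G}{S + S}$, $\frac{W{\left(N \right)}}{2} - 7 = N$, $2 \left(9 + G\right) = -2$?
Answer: $- \frac{19}{144} \approx -0.13194$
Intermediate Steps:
$G = -10$ ($G = -9 + \frac{1}{2} \left(-2\right) = -9 - 1 = -10$)
$W{\left(N \right)} = 14 + 2 N$
$M{\left(S \right)} = - \frac{-10 + S}{16 S}$ ($M{\left(S \right)} = - \frac{\left(S - 10\right) \frac{1}{S + S}}{8} = - \frac{\left(-10 + S\right) \frac{1}{2 S}}{8} = - \frac{\frac{1}{2} \frac{1}{S} \left(-10 + S\right)}{8} = - \frac{-10 + S}{16 S}$)
$\left(8 - 8\right) W{\left(-1 \right)} + M{\left(X{\left(-4 \right)} \right)} = \left(8 - 8\right) \left(14 + 2 \left(-1\right)\right) + \frac{10 - \left(-1 + 2 \left(-4\right)\right)}{16 \left(-1 + 2 \left(-4\right)\right)} = \left(8 - 8\right) \left(14 - 2\right) + \frac{10 - \left(-1 - 8\right)}{16 \left(-1 - 8\right)} = 0 \cdot 12 + \frac{10 - -9}{16 \left(-9\right)} = 0 + \frac{1}{16} \left(- \frac{1}{9}\right) \left(10 + 9\right) = 0 + \frac{1}{16} \left(- \frac{1}{9}\right) 19 = 0 - \frac{19}{144} = - \frac{19}{144}$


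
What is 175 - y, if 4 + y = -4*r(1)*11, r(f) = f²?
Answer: 223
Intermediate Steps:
y = -48 (y = -4 - 4*1²*11 = -4 - 4*1*11 = -4 - 4*11 = -4 - 44 = -48)
175 - y = 175 - 1*(-48) = 175 + 48 = 223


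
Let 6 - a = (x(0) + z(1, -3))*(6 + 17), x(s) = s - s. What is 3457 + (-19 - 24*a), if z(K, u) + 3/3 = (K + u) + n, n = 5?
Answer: 4398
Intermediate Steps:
x(s) = 0
z(K, u) = 4 + K + u (z(K, u) = -1 + ((K + u) + 5) = -1 + (5 + K + u) = 4 + K + u)
a = -40 (a = 6 - (0 + (4 + 1 - 3))*(6 + 17) = 6 - (0 + 2)*23 = 6 - 2*23 = 6 - 1*46 = 6 - 46 = -40)
3457 + (-19 - 24*a) = 3457 + (-19 - 24*(-40)) = 3457 + (-19 + 960) = 3457 + 941 = 4398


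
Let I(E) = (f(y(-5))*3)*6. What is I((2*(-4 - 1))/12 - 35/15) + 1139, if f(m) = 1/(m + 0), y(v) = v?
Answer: 5677/5 ≈ 1135.4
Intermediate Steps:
f(m) = 1/m
I(E) = -18/5 (I(E) = (3/(-5))*6 = -⅕*3*6 = -⅗*6 = -18/5)
I((2*(-4 - 1))/12 - 35/15) + 1139 = -18/5 + 1139 = 5677/5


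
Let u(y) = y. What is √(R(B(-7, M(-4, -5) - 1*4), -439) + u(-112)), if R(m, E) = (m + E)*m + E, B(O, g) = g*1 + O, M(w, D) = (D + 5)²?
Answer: √4399 ≈ 66.325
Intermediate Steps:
M(w, D) = (5 + D)²
B(O, g) = O + g (B(O, g) = g + O = O + g)
R(m, E) = E + m*(E + m) (R(m, E) = (E + m)*m + E = m*(E + m) + E = E + m*(E + m))
√(R(B(-7, M(-4, -5) - 1*4), -439) + u(-112)) = √((-439 + (-7 + ((5 - 5)² - 1*4))² - 439*(-7 + ((5 - 5)² - 1*4))) - 112) = √((-439 + (-7 + (0² - 4))² - 439*(-7 + (0² - 4))) - 112) = √((-439 + (-7 + (0 - 4))² - 439*(-7 + (0 - 4))) - 112) = √((-439 + (-7 - 4)² - 439*(-7 - 4)) - 112) = √((-439 + (-11)² - 439*(-11)) - 112) = √((-439 + 121 + 4829) - 112) = √(4511 - 112) = √4399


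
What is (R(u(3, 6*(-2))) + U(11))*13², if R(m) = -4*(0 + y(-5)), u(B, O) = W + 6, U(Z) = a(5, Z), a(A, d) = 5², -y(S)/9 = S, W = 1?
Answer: -26195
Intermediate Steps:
y(S) = -9*S
a(A, d) = 25
U(Z) = 25
u(B, O) = 7 (u(B, O) = 1 + 6 = 7)
R(m) = -180 (R(m) = -4*(0 - 9*(-5)) = -4*(0 + 45) = -4*45 = -180)
(R(u(3, 6*(-2))) + U(11))*13² = (-180 + 25)*13² = -155*169 = -26195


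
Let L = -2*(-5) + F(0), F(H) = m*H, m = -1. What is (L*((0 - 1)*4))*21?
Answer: -840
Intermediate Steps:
F(H) = -H
L = 10 (L = -2*(-5) - 1*0 = 10 + 0 = 10)
(L*((0 - 1)*4))*21 = (10*((0 - 1)*4))*21 = (10*(-1*4))*21 = (10*(-4))*21 = -40*21 = -840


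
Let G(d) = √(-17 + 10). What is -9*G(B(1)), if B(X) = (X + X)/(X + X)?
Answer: -9*I*√7 ≈ -23.812*I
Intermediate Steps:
B(X) = 1 (B(X) = (2*X)/((2*X)) = (2*X)*(1/(2*X)) = 1)
G(d) = I*√7 (G(d) = √(-7) = I*√7)
-9*G(B(1)) = -9*I*√7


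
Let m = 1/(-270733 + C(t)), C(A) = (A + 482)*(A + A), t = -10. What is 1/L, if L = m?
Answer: -280173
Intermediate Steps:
C(A) = 2*A*(482 + A) (C(A) = (482 + A)*(2*A) = 2*A*(482 + A))
m = -1/280173 (m = 1/(-270733 + 2*(-10)*(482 - 10)) = 1/(-270733 + 2*(-10)*472) = 1/(-270733 - 9440) = 1/(-280173) = -1/280173 ≈ -3.5692e-6)
L = -1/280173 ≈ -3.5692e-6
1/L = 1/(-1/280173) = -280173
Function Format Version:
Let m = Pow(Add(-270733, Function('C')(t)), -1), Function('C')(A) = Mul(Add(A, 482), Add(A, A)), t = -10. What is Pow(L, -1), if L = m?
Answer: -280173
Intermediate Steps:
Function('C')(A) = Mul(2, A, Add(482, A)) (Function('C')(A) = Mul(Add(482, A), Mul(2, A)) = Mul(2, A, Add(482, A)))
m = Rational(-1, 280173) (m = Pow(Add(-270733, Mul(2, -10, Add(482, -10))), -1) = Pow(Add(-270733, Mul(2, -10, 472)), -1) = Pow(Add(-270733, -9440), -1) = Pow(-280173, -1) = Rational(-1, 280173) ≈ -3.5692e-6)
L = Rational(-1, 280173) ≈ -3.5692e-6
Pow(L, -1) = Pow(Rational(-1, 280173), -1) = -280173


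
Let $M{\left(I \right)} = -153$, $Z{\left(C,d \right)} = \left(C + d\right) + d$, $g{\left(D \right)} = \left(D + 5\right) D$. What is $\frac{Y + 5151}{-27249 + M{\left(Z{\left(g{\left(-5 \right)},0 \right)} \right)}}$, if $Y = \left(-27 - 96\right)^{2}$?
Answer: $- \frac{3380}{4567} \approx -0.74009$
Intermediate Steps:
$Y = 15129$ ($Y = \left(-123\right)^{2} = 15129$)
$g{\left(D \right)} = D \left(5 + D\right)$ ($g{\left(D \right)} = \left(5 + D\right) D = D \left(5 + D\right)$)
$Z{\left(C,d \right)} = C + 2 d$
$\frac{Y + 5151}{-27249 + M{\left(Z{\left(g{\left(-5 \right)},0 \right)} \right)}} = \frac{15129 + 5151}{-27249 - 153} = \frac{20280}{-27402} = 20280 \left(- \frac{1}{27402}\right) = - \frac{3380}{4567}$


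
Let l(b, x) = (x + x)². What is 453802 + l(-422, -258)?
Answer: 720058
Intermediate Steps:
l(b, x) = 4*x² (l(b, x) = (2*x)² = 4*x²)
453802 + l(-422, -258) = 453802 + 4*(-258)² = 453802 + 4*66564 = 453802 + 266256 = 720058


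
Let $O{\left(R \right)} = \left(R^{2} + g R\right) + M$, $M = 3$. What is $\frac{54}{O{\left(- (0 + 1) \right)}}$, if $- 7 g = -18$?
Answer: $\frac{189}{5} \approx 37.8$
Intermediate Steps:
$g = \frac{18}{7}$ ($g = \left(- \frac{1}{7}\right) \left(-18\right) = \frac{18}{7} \approx 2.5714$)
$O{\left(R \right)} = 3 + R^{2} + \frac{18 R}{7}$ ($O{\left(R \right)} = \left(R^{2} + \frac{18 R}{7}\right) + 3 = 3 + R^{2} + \frac{18 R}{7}$)
$\frac{54}{O{\left(- (0 + 1) \right)}} = \frac{54}{3 + \left(- (0 + 1)\right)^{2} + \frac{18 \left(- (0 + 1)\right)}{7}} = \frac{54}{3 + \left(\left(-1\right) 1\right)^{2} + \frac{18 \left(\left(-1\right) 1\right)}{7}} = \frac{54}{3 + \left(-1\right)^{2} + \frac{18}{7} \left(-1\right)} = \frac{54}{3 + 1 - \frac{18}{7}} = \frac{54}{\frac{10}{7}} = 54 \cdot \frac{7}{10} = \frac{189}{5}$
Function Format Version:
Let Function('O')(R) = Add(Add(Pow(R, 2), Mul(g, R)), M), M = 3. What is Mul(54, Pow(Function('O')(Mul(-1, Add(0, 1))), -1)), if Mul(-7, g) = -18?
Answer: Rational(189, 5) ≈ 37.800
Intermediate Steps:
g = Rational(18, 7) (g = Mul(Rational(-1, 7), -18) = Rational(18, 7) ≈ 2.5714)
Function('O')(R) = Add(3, Pow(R, 2), Mul(Rational(18, 7), R)) (Function('O')(R) = Add(Add(Pow(R, 2), Mul(Rational(18, 7), R)), 3) = Add(3, Pow(R, 2), Mul(Rational(18, 7), R)))
Mul(54, Pow(Function('O')(Mul(-1, Add(0, 1))), -1)) = Mul(54, Pow(Add(3, Pow(Mul(-1, Add(0, 1)), 2), Mul(Rational(18, 7), Mul(-1, Add(0, 1)))), -1)) = Mul(54, Pow(Add(3, Pow(Mul(-1, 1), 2), Mul(Rational(18, 7), Mul(-1, 1))), -1)) = Mul(54, Pow(Add(3, Pow(-1, 2), Mul(Rational(18, 7), -1)), -1)) = Mul(54, Pow(Add(3, 1, Rational(-18, 7)), -1)) = Mul(54, Pow(Rational(10, 7), -1)) = Mul(54, Rational(7, 10)) = Rational(189, 5)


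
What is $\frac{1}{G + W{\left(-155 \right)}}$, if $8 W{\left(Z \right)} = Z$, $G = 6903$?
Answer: $\frac{8}{55069} \approx 0.00014527$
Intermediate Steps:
$W{\left(Z \right)} = \frac{Z}{8}$
$\frac{1}{G + W{\left(-155 \right)}} = \frac{1}{6903 + \frac{1}{8} \left(-155\right)} = \frac{1}{6903 - \frac{155}{8}} = \frac{1}{\frac{55069}{8}} = \frac{8}{55069}$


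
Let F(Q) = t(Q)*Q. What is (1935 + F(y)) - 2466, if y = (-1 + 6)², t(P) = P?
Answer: 94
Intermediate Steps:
y = 25 (y = 5² = 25)
F(Q) = Q² (F(Q) = Q*Q = Q²)
(1935 + F(y)) - 2466 = (1935 + 25²) - 2466 = (1935 + 625) - 2466 = 2560 - 2466 = 94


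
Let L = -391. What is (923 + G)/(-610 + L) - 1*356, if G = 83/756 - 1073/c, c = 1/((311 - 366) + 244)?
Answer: -116788475/756756 ≈ -154.33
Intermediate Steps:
c = 1/189 (c = 1/(-55 + 244) = 1/189 ≈ 0.0052910)
G = -153314449/756 (G = 83/756 - 1073/1/189 = 83*(1/756) - 1073*189 = 83/756 - 202797 = -153314449/756 ≈ -2.0280e+5)
(923 + G)/(-610 + L) - 1*356 = (923 - 153314449/756)/(-610 - 391) - 1*356 = -152616661/756/(-1001) - 356 = -152616661/756*(-1/1001) - 356 = 152616661/756756 - 356 = -116788475/756756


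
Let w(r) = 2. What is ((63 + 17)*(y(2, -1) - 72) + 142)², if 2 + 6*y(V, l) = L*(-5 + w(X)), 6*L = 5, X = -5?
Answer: 32239684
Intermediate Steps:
L = ⅚ (L = (⅙)*5 = ⅚ ≈ 0.83333)
y(V, l) = -¾ (y(V, l) = -⅓ + (5*(-5 + 2)/6)/6 = -⅓ + ((⅚)*(-3))/6 = -⅓ + (⅙)*(-5/2) = -⅓ - 5/12 = -¾)
((63 + 17)*(y(2, -1) - 72) + 142)² = ((63 + 17)*(-¾ - 72) + 142)² = (80*(-291/4) + 142)² = (-5820 + 142)² = (-5678)² = 32239684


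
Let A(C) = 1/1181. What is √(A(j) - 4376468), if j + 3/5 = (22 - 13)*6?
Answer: I*√6104126882967/1181 ≈ 2092.0*I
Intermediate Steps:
j = 267/5 (j = -⅗ + (22 - 13)*6 = -⅗ + 9*6 = -⅗ + 54 = 267/5 ≈ 53.400)
A(C) = 1/1181
√(A(j) - 4376468) = √(1/1181 - 4376468) = √(-5168608707/1181) = I*√6104126882967/1181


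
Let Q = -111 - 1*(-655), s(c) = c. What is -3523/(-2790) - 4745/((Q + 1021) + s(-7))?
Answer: -1937429/1086705 ≈ -1.7828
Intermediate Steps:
Q = 544 (Q = -111 + 655 = 544)
-3523/(-2790) - 4745/((Q + 1021) + s(-7)) = -3523/(-2790) - 4745/((544 + 1021) - 7) = -3523*(-1/2790) - 4745/(1565 - 7) = 3523/2790 - 4745/1558 = -1937429/1086705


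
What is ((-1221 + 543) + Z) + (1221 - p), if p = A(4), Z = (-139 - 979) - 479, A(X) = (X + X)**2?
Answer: -1118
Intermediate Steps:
A(X) = 4*X**2 (A(X) = (2*X)**2 = 4*X**2)
Z = -1597 (Z = -1118 - 479 = -1597)
p = 64 (p = 4*4**2 = 4*16 = 64)
((-1221 + 543) + Z) + (1221 - p) = ((-1221 + 543) - 1597) + (1221 - 1*64) = (-678 - 1597) + (1221 - 64) = -2275 + 1157 = -1118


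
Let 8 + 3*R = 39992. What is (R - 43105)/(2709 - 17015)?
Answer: 29777/14306 ≈ 2.0814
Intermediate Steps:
R = 13328 (R = -8/3 + (⅓)*39992 = -8/3 + 39992/3 = 13328)
(R - 43105)/(2709 - 17015) = (13328 - 43105)/(2709 - 17015) = -29777/(-14306) = -29777*(-1/14306) = 29777/14306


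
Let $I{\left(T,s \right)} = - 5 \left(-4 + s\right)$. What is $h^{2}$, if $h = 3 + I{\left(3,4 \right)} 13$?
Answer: $9$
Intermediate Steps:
$I{\left(T,s \right)} = 20 - 5 s$
$h = 3$ ($h = 3 + \left(20 - 20\right) 13 = 3 + 0 \cdot 13 = 3 + 0 = 3$)
$h^{2} = 3^{2} = 9$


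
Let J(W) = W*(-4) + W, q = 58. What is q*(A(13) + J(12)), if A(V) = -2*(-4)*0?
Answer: -2088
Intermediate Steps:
A(V) = 0 (A(V) = 8*0 = 0)
J(W) = -3*W (J(W) = -4*W + W = -3*W)
q*(A(13) + J(12)) = 58*(0 - 3*12) = 58*(0 - 36) = 58*(-36) = -2088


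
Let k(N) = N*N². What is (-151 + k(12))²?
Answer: 2486929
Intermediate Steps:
k(N) = N³
(-151 + k(12))² = (-151 + 12³)² = (-151 + 1728)² = 1577² = 2486929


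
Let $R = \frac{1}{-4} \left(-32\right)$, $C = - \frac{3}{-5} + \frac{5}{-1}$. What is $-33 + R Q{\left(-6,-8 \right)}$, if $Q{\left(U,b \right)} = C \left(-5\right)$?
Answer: $143$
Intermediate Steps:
$C = - \frac{22}{5}$ ($C = \left(-3\right) \left(- \frac{1}{5}\right) + 5 \left(-1\right) = \frac{3}{5} - 5 = - \frac{22}{5} \approx -4.4$)
$R = 8$ ($R = \left(- \frac{1}{4}\right) \left(-32\right) = 8$)
$Q{\left(U,b \right)} = 22$ ($Q{\left(U,b \right)} = \left(- \frac{22}{5}\right) \left(-5\right) = 22$)
$-33 + R Q{\left(-6,-8 \right)} = -33 + 8 \cdot 22 = -33 + 176 = 143$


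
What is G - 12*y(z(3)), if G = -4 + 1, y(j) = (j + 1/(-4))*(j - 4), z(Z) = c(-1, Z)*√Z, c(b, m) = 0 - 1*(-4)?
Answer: -591 + 204*√3 ≈ -237.66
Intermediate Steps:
c(b, m) = 4 (c(b, m) = 0 + 4 = 4)
z(Z) = 4*√Z
y(j) = (-4 + j)*(-¼ + j) (y(j) = (j - ¼)*(-4 + j) = (-¼ + j)*(-4 + j) = (-4 + j)*(-¼ + j))
G = -3
G - 12*y(z(3)) = -3 - 12*(1 + (4*√3)² - 17*√3) = -3 - 12*(1 + 48 - 17*√3) = -3 - 12*(49 - 17*√3) = -3 + (-588 + 204*√3) = -591 + 204*√3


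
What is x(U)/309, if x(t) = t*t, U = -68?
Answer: 4624/309 ≈ 14.964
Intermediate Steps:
x(t) = t²
x(U)/309 = (-68)²/309 = 4624*(1/309) = 4624/309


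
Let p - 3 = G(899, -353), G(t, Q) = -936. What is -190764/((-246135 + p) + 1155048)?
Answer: -15897/75665 ≈ -0.21010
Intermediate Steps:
p = -933 (p = 3 - 936 = -933)
-190764/((-246135 + p) + 1155048) = -190764/((-246135 - 933) + 1155048) = -190764/(-247068 + 1155048) = -190764/907980 = -190764*1/907980 = -15897/75665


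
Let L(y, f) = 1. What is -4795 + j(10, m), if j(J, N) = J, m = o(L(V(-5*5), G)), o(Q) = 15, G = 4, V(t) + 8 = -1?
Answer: -4785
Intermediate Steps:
V(t) = -9 (V(t) = -8 - 1 = -9)
m = 15
-4795 + j(10, m) = -4795 + 10 = -4785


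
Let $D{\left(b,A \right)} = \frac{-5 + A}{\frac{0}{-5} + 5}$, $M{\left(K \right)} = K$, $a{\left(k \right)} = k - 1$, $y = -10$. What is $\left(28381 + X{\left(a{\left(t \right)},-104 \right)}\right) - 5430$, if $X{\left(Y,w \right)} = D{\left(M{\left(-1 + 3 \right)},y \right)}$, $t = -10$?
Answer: $22948$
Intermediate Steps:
$a{\left(k \right)} = -1 + k$
$D{\left(b,A \right)} = -1 + \frac{A}{5}$ ($D{\left(b,A \right)} = \frac{-5 + A}{0 \left(- \frac{1}{5}\right) + 5} = \frac{-5 + A}{0 + 5} = \frac{-5 + A}{5} = \left(-5 + A\right) \frac{1}{5} = -1 + \frac{A}{5}$)
$X{\left(Y,w \right)} = -3$ ($X{\left(Y,w \right)} = -1 + \frac{1}{5} \left(-10\right) = -1 - 2 = -3$)
$\left(28381 + X{\left(a{\left(t \right)},-104 \right)}\right) - 5430 = \left(28381 - 3\right) - 5430 = 28378 - 5430 = 22948$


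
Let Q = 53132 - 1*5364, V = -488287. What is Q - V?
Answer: 536055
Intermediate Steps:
Q = 47768 (Q = 53132 - 5364 = 47768)
Q - V = 47768 - 1*(-488287) = 47768 + 488287 = 536055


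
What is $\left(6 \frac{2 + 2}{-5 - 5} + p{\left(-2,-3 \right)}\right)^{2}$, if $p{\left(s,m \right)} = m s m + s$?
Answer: $\frac{12544}{25} \approx 501.76$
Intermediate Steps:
$p{\left(s,m \right)} = s + s m^{2}$ ($p{\left(s,m \right)} = s m^{2} + s = s + s m^{2}$)
$\left(6 \frac{2 + 2}{-5 - 5} + p{\left(-2,-3 \right)}\right)^{2} = \left(6 \frac{2 + 2}{-5 - 5} - 2 \left(1 + \left(-3\right)^{2}\right)\right)^{2} = \left(6 \frac{4}{-10} - 2 \left(1 + 9\right)\right)^{2} = \left(6 \cdot 4 \left(- \frac{1}{10}\right) - 20\right)^{2} = \left(6 \left(- \frac{2}{5}\right) - 20\right)^{2} = \left(- \frac{12}{5} - 20\right)^{2} = \left(- \frac{112}{5}\right)^{2} = \frac{12544}{25}$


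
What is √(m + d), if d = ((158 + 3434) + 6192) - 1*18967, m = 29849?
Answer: √20666 ≈ 143.76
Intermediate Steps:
d = -9183 (d = (3592 + 6192) - 18967 = 9784 - 18967 = -9183)
√(m + d) = √(29849 - 9183) = √20666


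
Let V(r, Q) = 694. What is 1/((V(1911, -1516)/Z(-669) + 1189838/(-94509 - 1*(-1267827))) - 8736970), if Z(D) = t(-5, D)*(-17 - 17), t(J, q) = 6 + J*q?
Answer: -3713355917/32443475503131490 ≈ -1.1446e-7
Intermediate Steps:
Z(D) = -204 + 170*D (Z(D) = (6 - 5*D)*(-17 - 17) = (6 - 5*D)*(-34) = -204 + 170*D)
1/((V(1911, -1516)/Z(-669) + 1189838/(-94509 - 1*(-1267827))) - 8736970) = 1/((694/(-204 + 170*(-669)) + 1189838/(-94509 - 1*(-1267827))) - 8736970) = 1/((694/(-204 - 113730) + 1189838/(-94509 + 1267827)) - 8736970) = 1/((694/(-113934) + 1189838/1173318) - 8736970) = 1/((694*(-1/113934) + 1189838*(1/1173318)) - 8736970) = 1/((-347/56967 + 594919/586659) - 8736970) = 1/(3743020000/3713355917 - 8736970) = 1/(-32443475503131490/3713355917) = -3713355917/32443475503131490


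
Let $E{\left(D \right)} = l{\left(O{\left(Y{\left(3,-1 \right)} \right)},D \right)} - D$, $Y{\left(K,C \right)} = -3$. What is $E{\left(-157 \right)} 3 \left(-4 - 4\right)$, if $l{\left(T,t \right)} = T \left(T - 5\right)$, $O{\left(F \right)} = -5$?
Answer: $-4968$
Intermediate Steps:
$l{\left(T,t \right)} = T \left(-5 + T\right)$
$E{\left(D \right)} = 50 - D$ ($E{\left(D \right)} = - 5 \left(-5 - 5\right) - D = \left(-5\right) \left(-10\right) - D = 50 - D$)
$E{\left(-157 \right)} 3 \left(-4 - 4\right) = \left(50 - -157\right) 3 \left(-4 - 4\right) = \left(50 + 157\right) 3 \left(-8\right) = 207 \left(-24\right) = -4968$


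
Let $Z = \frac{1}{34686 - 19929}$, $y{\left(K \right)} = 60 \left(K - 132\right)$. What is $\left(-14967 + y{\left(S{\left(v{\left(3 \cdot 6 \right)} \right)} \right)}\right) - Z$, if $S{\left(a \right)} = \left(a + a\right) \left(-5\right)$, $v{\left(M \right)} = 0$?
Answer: $- \frac{337743460}{14757} \approx -22887.0$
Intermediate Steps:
$S{\left(a \right)} = - 10 a$ ($S{\left(a \right)} = 2 a \left(-5\right) = - 10 a$)
$y{\left(K \right)} = -7920 + 60 K$ ($y{\left(K \right)} = 60 \left(-132 + K\right) = -7920 + 60 K$)
$Z = \frac{1}{14757} \approx 6.7764 \cdot 10^{-5}$
$\left(-14967 + y{\left(S{\left(v{\left(3 \cdot 6 \right)} \right)} \right)}\right) - Z = \left(-14967 - \left(7920 - 60 \left(\left(-10\right) 0\right)\right)\right) - \frac{1}{14757} = \left(-14967 + \left(-7920 + 60 \cdot 0\right)\right) - \frac{1}{14757} = \left(-14967 + \left(-7920 + 0\right)\right) - \frac{1}{14757} = \left(-14967 - 7920\right) - \frac{1}{14757} = -22887 - \frac{1}{14757} = - \frac{337743460}{14757}$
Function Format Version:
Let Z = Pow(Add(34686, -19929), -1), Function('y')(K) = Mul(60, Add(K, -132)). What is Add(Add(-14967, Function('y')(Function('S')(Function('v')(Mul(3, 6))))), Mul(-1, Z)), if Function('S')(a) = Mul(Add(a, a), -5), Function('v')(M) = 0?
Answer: Rational(-337743460, 14757) ≈ -22887.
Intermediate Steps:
Function('S')(a) = Mul(-10, a) (Function('S')(a) = Mul(Mul(2, a), -5) = Mul(-10, a))
Function('y')(K) = Add(-7920, Mul(60, K)) (Function('y')(K) = Mul(60, Add(-132, K)) = Add(-7920, Mul(60, K)))
Z = Rational(1, 14757) (Z = Pow(14757, -1) = Rational(1, 14757) ≈ 6.7764e-5)
Add(Add(-14967, Function('y')(Function('S')(Function('v')(Mul(3, 6))))), Mul(-1, Z)) = Add(Add(-14967, Add(-7920, Mul(60, Mul(-10, 0)))), Mul(-1, Rational(1, 14757))) = Add(Add(-14967, Add(-7920, Mul(60, 0))), Rational(-1, 14757)) = Add(Add(-14967, Add(-7920, 0)), Rational(-1, 14757)) = Add(Add(-14967, -7920), Rational(-1, 14757)) = Add(-22887, Rational(-1, 14757)) = Rational(-337743460, 14757)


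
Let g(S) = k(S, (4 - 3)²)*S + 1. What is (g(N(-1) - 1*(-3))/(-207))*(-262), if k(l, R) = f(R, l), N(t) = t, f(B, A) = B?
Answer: 262/69 ≈ 3.7971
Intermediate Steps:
k(l, R) = R
g(S) = 1 + S (g(S) = (4 - 3)²*S + 1 = 1²*S + 1 = 1*S + 1 = S + 1 = 1 + S)
(g(N(-1) - 1*(-3))/(-207))*(-262) = ((1 + (-1 - 1*(-3)))/(-207))*(-262) = ((1 + (-1 + 3))*(-1/207))*(-262) = ((1 + 2)*(-1/207))*(-262) = (3*(-1/207))*(-262) = -1/69*(-262) = 262/69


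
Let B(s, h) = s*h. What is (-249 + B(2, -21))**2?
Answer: 84681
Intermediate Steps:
B(s, h) = h*s
(-249 + B(2, -21))**2 = (-249 - 21*2)**2 = (-249 - 42)**2 = (-291)**2 = 84681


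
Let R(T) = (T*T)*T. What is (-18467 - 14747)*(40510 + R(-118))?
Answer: 53226165708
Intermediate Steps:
R(T) = T³ (R(T) = T²*T = T³)
(-18467 - 14747)*(40510 + R(-118)) = (-18467 - 14747)*(40510 + (-118)³) = -33214*(40510 - 1643032) = -33214*(-1602522) = 53226165708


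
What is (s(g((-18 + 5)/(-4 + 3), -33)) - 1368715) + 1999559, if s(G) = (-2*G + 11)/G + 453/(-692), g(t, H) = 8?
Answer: 873086325/1384 ≈ 6.3084e+5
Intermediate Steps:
s(G) = -453/692 + (11 - 2*G)/G (s(G) = (11 - 2*G)/G + 453*(-1/692) = (11 - 2*G)/G - 453/692 = -453/692 + (11 - 2*G)/G)
(s(g((-18 + 5)/(-4 + 3), -33)) - 1368715) + 1999559 = ((-1837/692 + 11/8) - 1368715) + 1999559 = (-1771/1384 - 1368715) + 1999559 = -1894303331/1384 + 1999559 = 873086325/1384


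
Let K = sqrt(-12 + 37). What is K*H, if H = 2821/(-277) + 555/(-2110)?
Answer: -6106045/116894 ≈ -52.236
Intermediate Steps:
H = -1221209/116894 (H = 2821*(-1/277) + 555*(-1/2110) = -2821/277 - 111/422 = -1221209/116894 ≈ -10.447)
K = 5 (K = sqrt(25) = 5)
K*H = 5*(-1221209/116894) = -6106045/116894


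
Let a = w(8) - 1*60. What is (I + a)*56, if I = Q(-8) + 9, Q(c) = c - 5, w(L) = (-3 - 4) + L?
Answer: -3528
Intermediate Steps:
w(L) = -7 + L
Q(c) = -5 + c
I = -4 (I = (-5 - 8) + 9 = -13 + 9 = -4)
a = -59 (a = (-7 + 8) - 1*60 = 1 - 60 = -59)
(I + a)*56 = (-4 - 59)*56 = -63*56 = -3528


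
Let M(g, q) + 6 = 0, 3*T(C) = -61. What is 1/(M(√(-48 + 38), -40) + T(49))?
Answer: -3/79 ≈ -0.037975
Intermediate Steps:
T(C) = -61/3 (T(C) = (⅓)*(-61) = -61/3)
M(g, q) = -6 (M(g, q) = -6 + 0 = -6)
1/(M(√(-48 + 38), -40) + T(49)) = 1/(-6 - 61/3) = 1/(-79/3) = -3/79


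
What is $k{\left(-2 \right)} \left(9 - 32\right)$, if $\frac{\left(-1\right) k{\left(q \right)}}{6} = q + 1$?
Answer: $-138$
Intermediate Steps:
$k{\left(q \right)} = -6 - 6 q$ ($k{\left(q \right)} = - 6 \left(q + 1\right) = - 6 \left(1 + q\right) = -6 - 6 q$)
$k{\left(-2 \right)} \left(9 - 32\right) = \left(-6 - -12\right) \left(9 - 32\right) = \left(-6 + 12\right) \left(-23\right) = 6 \left(-23\right) = -138$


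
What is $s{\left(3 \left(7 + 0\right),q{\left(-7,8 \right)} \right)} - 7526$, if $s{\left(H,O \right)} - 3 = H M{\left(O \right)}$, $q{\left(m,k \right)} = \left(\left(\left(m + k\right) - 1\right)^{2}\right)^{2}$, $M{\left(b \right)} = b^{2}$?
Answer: $-7523$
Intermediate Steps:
$q{\left(m,k \right)} = \left(-1 + k + m\right)^{4}$ ($q{\left(m,k \right)} = \left(\left(\left(k + m\right) - 1\right)^{2}\right)^{2} = \left(\left(-1 + k + m\right)^{2}\right)^{2} = \left(-1 + k + m\right)^{4}$)
$s{\left(H,O \right)} = 3 + H O^{2}$
$s{\left(3 \left(7 + 0\right),q{\left(-7,8 \right)} \right)} - 7526 = \left(3 + 3 \left(7 + 0\right) \left(\left(-1 + 8 - 7\right)^{4}\right)^{2}\right) - 7526 = \left(3 + 3 \cdot 7 \left(0^{4}\right)^{2}\right) - 7526 = \left(3 + 21 \cdot 0^{2}\right) - 7526 = \left(3 + 21 \cdot 0\right) - 7526 = \left(3 + 0\right) - 7526 = 3 - 7526 = -7523$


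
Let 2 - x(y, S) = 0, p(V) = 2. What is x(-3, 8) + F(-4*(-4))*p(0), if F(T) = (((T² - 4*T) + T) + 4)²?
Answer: 89890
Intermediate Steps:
x(y, S) = 2 (x(y, S) = 2 - 1*0 = 2 + 0 = 2)
F(T) = (4 + T² - 3*T)² (F(T) = ((T² - 3*T) + 4)² = (4 + T² - 3*T)²)
x(-3, 8) + F(-4*(-4))*p(0) = 2 + (4 + (-4*(-4))² - (-12)*(-4))²*2 = 2 + (4 + 16² - 3*16)²*2 = 2 + (4 + 256 - 48)²*2 = 2 + 212²*2 = 2 + 44944*2 = 2 + 89888 = 89890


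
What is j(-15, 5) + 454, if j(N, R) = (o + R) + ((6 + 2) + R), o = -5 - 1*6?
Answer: 461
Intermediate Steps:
o = -11 (o = -5 - 6 = -11)
j(N, R) = -3 + 2*R (j(N, R) = (-11 + R) + ((6 + 2) + R) = (-11 + R) + (8 + R) = -3 + 2*R)
j(-15, 5) + 454 = (-3 + 2*5) + 454 = (-3 + 10) + 454 = 7 + 454 = 461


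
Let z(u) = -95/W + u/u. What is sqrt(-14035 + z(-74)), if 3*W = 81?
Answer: I*sqrt(1137039)/9 ≈ 118.48*I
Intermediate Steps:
W = 27 (W = (1/3)*81 = 27)
z(u) = -68/27 (z(u) = -95/27 + u/u = -95*1/27 + 1 = -95/27 + 1 = -68/27)
sqrt(-14035 + z(-74)) = sqrt(-14035 - 68/27) = sqrt(-379013/27) = I*sqrt(1137039)/9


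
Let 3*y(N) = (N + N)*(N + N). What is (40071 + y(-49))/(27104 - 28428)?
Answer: -129817/3972 ≈ -32.683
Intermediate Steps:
y(N) = 4*N²/3 (y(N) = ((N + N)*(N + N))/3 = ((2*N)*(2*N))/3 = (4*N²)/3 = 4*N²/3)
(40071 + y(-49))/(27104 - 28428) = (40071 + (4/3)*(-49)²)/(27104 - 28428) = (40071 + (4/3)*2401)/(-1324) = (40071 + 9604/3)*(-1/1324) = (129817/3)*(-1/1324) = -129817/3972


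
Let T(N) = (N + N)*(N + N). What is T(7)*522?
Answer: 102312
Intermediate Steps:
T(N) = 4*N**2 (T(N) = (2*N)*(2*N) = 4*N**2)
T(7)*522 = (4*7**2)*522 = (4*49)*522 = 196*522 = 102312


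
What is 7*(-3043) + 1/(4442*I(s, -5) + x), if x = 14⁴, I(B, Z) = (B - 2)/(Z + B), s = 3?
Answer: -770989694/36195 ≈ -21301.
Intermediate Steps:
I(B, Z) = (-2 + B)/(B + Z)
x = 38416
7*(-3043) + 1/(4442*I(s, -5) + x) = 7*(-3043) + 1/(4442*((-2 + 3)/(3 - 5)) + 38416) = -21301 + 1/(4442*(1/(-2)) + 38416) = -21301 + 1/(4442*(-½*1) + 38416) = -21301 + 1/(4442*(-½) + 38416) = -21301 + 1/(-2221 + 38416) = -21301 + 1/36195 = -770989694/36195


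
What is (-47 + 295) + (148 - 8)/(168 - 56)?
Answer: 997/4 ≈ 249.25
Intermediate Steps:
(-47 + 295) + (148 - 8)/(168 - 56) = 248 + 140/112 = 248 + 140*(1/112) = 248 + 5/4 = 997/4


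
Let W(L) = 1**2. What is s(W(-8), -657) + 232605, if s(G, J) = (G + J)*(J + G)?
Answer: 662941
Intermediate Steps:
W(L) = 1
s(G, J) = (G + J)**2 (s(G, J) = (G + J)*(G + J) = (G + J)**2)
s(W(-8), -657) + 232605 = (1 - 657)**2 + 232605 = (-656)**2 + 232605 = 430336 + 232605 = 662941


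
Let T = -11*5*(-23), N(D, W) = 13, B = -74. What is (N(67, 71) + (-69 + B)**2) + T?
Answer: 21727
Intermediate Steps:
T = 1265 (T = -55*(-23) = 1265)
(N(67, 71) + (-69 + B)**2) + T = (13 + (-69 - 74)**2) + 1265 = (13 + (-143)**2) + 1265 = (13 + 20449) + 1265 = 20462 + 1265 = 21727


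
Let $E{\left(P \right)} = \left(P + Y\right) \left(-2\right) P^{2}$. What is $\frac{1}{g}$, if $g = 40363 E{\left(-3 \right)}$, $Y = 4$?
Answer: $- \frac{1}{726534} \approx -1.3764 \cdot 10^{-6}$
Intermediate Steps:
$E{\left(P \right)} = P^{2} \left(-8 - 2 P\right)$ ($E{\left(P \right)} = \left(P + 4\right) \left(-2\right) P^{2} = \left(4 + P\right) \left(-2\right) P^{2} = \left(-8 - 2 P\right) P^{2} = P^{2} \left(-8 - 2 P\right)$)
$g = -726534$ ($g = 40363 \cdot 2 \left(-3\right)^{2} \left(-4 - -3\right) = 40363 \cdot 2 \cdot 9 \left(-4 + 3\right) = 40363 \cdot 2 \cdot 9 \left(-1\right) = 40363 \left(-18\right) = -726534$)
$\frac{1}{g} = \frac{1}{-726534} = - \frac{1}{726534}$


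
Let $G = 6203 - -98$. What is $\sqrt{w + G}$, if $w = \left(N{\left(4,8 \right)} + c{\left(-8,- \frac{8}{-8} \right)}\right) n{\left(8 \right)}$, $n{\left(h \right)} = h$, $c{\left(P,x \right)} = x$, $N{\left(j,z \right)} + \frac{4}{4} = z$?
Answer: $\sqrt{6365} \approx 79.781$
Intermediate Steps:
$N{\left(j,z \right)} = -1 + z$
$w = 64$ ($w = \left(\left(-1 + 8\right) - \frac{8}{-8}\right) 8 = \left(7 - -1\right) 8 = \left(7 + 1\right) 8 = 8 \cdot 8 = 64$)
$G = 6301$ ($G = 6203 + 98 = 6301$)
$\sqrt{w + G} = \sqrt{64 + 6301} = \sqrt{6365}$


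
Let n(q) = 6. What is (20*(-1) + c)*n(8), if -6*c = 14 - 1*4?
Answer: -130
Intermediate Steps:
c = -5/3 (c = -(14 - 1*4)/6 = -(14 - 4)/6 = -⅙*10 = -5/3 ≈ -1.6667)
(20*(-1) + c)*n(8) = (20*(-1) - 5/3)*6 = (-20 - 5/3)*6 = -65/3*6 = -130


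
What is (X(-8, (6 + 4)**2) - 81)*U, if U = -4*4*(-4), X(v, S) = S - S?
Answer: -5184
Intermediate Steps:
X(v, S) = 0
U = 64 (U = -16*(-4) = 64)
(X(-8, (6 + 4)**2) - 81)*U = (0 - 81)*64 = -81*64 = -5184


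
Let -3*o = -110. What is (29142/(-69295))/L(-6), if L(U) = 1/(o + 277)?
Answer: -9140874/69295 ≈ -131.91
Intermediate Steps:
o = 110/3 (o = -⅓*(-110) = 110/3 ≈ 36.667)
L(U) = 3/941 (L(U) = 1/(110/3 + 277) = 1/(941/3) = 3/941)
(29142/(-69295))/L(-6) = (29142/(-69295))/(3/941) = (29142*(-1/69295))*(941/3) = -29142/69295*941/3 = -9140874/69295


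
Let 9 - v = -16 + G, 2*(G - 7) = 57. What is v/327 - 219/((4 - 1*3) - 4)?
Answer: 15907/218 ≈ 72.968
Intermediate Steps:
G = 71/2 (G = 7 + (1/2)*57 = 7 + 57/2 = 71/2 ≈ 35.500)
v = -21/2 (v = 9 - (-16 + 71/2) = 9 - 1*39/2 = 9 - 39/2 = -21/2 ≈ -10.500)
v/327 - 219/((4 - 1*3) - 4) = -21/2/327 - 219/((4 - 1*3) - 4) = -21/2*1/327 - 219/((4 - 3) - 4) = -7/218 - 219/(1 - 4) = -7/218 - 219/(1*(-3)) = -7/218 - 219/(-3) = -7/218 - 219*(-1/3) = -7/218 + 73 = 15907/218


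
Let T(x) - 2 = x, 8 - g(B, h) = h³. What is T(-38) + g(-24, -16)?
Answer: 4068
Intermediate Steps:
g(B, h) = 8 - h³
T(x) = 2 + x
T(-38) + g(-24, -16) = (2 - 38) + (8 - 1*(-16)³) = -36 + (8 - 1*(-4096)) = -36 + (8 + 4096) = -36 + 4104 = 4068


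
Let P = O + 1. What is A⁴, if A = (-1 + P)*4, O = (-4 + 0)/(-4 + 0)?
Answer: 256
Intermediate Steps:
O = 1 (O = -4/(-4) = -4*(-¼) = 1)
P = 2 (P = 1 + 1 = 2)
A = 4 (A = (-1 + 2)*4 = 1*4 = 4)
A⁴ = 4⁴ = 256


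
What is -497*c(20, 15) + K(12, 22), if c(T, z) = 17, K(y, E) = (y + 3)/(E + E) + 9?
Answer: -371345/44 ≈ -8439.7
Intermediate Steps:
K(y, E) = 9 + (3 + y)/(2*E) (K(y, E) = (3 + y)/((2*E)) + 9 = (3 + y)*(1/(2*E)) + 9 = (3 + y)/(2*E) + 9 = 9 + (3 + y)/(2*E))
-497*c(20, 15) + K(12, 22) = -497*17 + (1/2)*(3 + 12 + 18*22)/22 = -8449 + (1/2)*(1/22)*(3 + 12 + 396) = -8449 + (1/2)*(1/22)*411 = -8449 + 411/44 = -371345/44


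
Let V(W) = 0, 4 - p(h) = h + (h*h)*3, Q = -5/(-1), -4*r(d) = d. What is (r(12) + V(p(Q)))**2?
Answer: 9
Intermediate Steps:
r(d) = -d/4
Q = 5 (Q = -5*(-1) = 5)
p(h) = 4 - h - 3*h**2 (p(h) = 4 - (h + (h*h)*3) = 4 - (h + h**2*3) = 4 - (h + 3*h**2) = 4 + (-h - 3*h**2) = 4 - h - 3*h**2)
(r(12) + V(p(Q)))**2 = (-1/4*12 + 0)**2 = (-3 + 0)**2 = (-3)**2 = 9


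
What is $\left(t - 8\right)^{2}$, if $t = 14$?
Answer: $36$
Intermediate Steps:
$\left(t - 8\right)^{2} = \left(14 - 8\right)^{2} = 6^{2} = 36$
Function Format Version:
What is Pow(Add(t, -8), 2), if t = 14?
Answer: 36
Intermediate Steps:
Pow(Add(t, -8), 2) = Pow(Add(14, -8), 2) = Pow(6, 2) = 36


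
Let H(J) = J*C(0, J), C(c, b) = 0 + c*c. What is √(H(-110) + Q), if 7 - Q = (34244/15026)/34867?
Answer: 15*√43568371565961/37422253 ≈ 2.6457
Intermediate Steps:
C(c, b) = c² (C(c, b) = 0 + c² = c²)
H(J) = 0 (H(J) = J*0² = J*0 = 0)
Q = 261953325/37422253 (Q = 7 - 34244/15026/34867 = 7 - 34244*(1/15026)/34867 = 7 - 17122/(7513*34867) = 7 - 1*2446/37422253 = 7 - 2446/37422253 = 261953325/37422253 ≈ 6.9999)
√(H(-110) + Q) = √(0 + 261953325/37422253) = √(261953325/37422253) = 15*√43568371565961/37422253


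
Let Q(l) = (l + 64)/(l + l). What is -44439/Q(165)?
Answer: -14664870/229 ≈ -64039.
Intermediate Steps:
Q(l) = (64 + l)/(2*l) (Q(l) = (64 + l)/((2*l)) = (64 + l)*(1/(2*l)) = (64 + l)/(2*l))
-44439/Q(165) = -44439*330/(64 + 165) = -44439/((½)*(1/165)*229) = -44439/229/330 = -44439*330/229 = -14664870/229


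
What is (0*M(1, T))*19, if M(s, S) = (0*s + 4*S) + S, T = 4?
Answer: 0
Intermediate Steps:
M(s, S) = 5*S (M(s, S) = (0 + 4*S) + S = 4*S + S = 5*S)
(0*M(1, T))*19 = (0*(5*4))*19 = (0*20)*19 = 0*19 = 0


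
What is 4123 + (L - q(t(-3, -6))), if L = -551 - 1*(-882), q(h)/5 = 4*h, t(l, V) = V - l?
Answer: 4514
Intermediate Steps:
q(h) = 20*h (q(h) = 5*(4*h) = 20*h)
L = 331 (L = -551 + 882 = 331)
4123 + (L - q(t(-3, -6))) = 4123 + (331 - 20*(-6 - 1*(-3))) = 4123 + (331 - 20*(-6 + 3)) = 4123 + (331 - 20*(-3)) = 4123 + (331 - 1*(-60)) = 4123 + (331 + 60) = 4123 + 391 = 4514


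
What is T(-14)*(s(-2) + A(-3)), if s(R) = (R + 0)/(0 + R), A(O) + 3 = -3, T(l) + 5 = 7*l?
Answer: 515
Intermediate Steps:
T(l) = -5 + 7*l
A(O) = -6 (A(O) = -3 - 3 = -6)
s(R) = 1 (s(R) = R/R = 1)
T(-14)*(s(-2) + A(-3)) = (-5 + 7*(-14))*(1 - 6) = (-5 - 98)*(-5) = -103*(-5) = 515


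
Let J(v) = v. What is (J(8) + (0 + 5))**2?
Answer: 169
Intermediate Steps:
(J(8) + (0 + 5))**2 = (8 + (0 + 5))**2 = (8 + 5)**2 = 13**2 = 169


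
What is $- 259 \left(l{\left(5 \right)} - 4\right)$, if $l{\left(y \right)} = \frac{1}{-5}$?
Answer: $\frac{5439}{5} \approx 1087.8$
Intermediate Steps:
$l{\left(y \right)} = - \frac{1}{5}$
$- 259 \left(l{\left(5 \right)} - 4\right) = - 259 \left(- \frac{1}{5} - 4\right) = \left(-259\right) \left(- \frac{21}{5}\right) = \frac{5439}{5}$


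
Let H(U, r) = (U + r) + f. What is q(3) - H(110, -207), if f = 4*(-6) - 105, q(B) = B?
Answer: 229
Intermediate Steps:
f = -129 (f = -24 - 105 = -129)
H(U, r) = -129 + U + r (H(U, r) = (U + r) - 129 = -129 + U + r)
q(3) - H(110, -207) = 3 - (-129 + 110 - 207) = 3 - 1*(-226) = 3 + 226 = 229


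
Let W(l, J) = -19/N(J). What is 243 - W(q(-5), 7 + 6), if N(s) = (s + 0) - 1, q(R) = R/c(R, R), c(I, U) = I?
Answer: 2935/12 ≈ 244.58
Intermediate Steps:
q(R) = 1 (q(R) = R/R = 1)
N(s) = -1 + s (N(s) = s - 1 = -1 + s)
W(l, J) = -19/(-1 + J)
243 - W(q(-5), 7 + 6) = 243 - (-19)/(-1 + (7 + 6)) = 243 - (-19)/(-1 + 13) = 243 - (-19)/12 = 243 - 1*(-19/12) = 243 + 19/12 = 2935/12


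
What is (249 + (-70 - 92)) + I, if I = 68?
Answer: 155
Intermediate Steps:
(249 + (-70 - 92)) + I = (249 + (-70 - 92)) + 68 = (249 - 162) + 68 = 87 + 68 = 155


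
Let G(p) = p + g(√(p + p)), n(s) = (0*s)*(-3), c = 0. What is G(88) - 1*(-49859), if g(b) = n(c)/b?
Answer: 49947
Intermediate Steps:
n(s) = 0 (n(s) = 0*(-3) = 0)
g(b) = 0 (g(b) = 0/b = 0)
G(p) = p (G(p) = p + 0 = p)
G(88) - 1*(-49859) = 88 - 1*(-49859) = 88 + 49859 = 49947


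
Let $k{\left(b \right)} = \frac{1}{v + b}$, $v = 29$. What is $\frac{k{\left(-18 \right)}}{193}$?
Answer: $\frac{1}{2123} \approx 0.00047103$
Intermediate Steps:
$k{\left(b \right)} = \frac{1}{29 + b}$
$\frac{k{\left(-18 \right)}}{193} = \frac{1}{\left(29 - 18\right) 193} = \frac{1}{11} \cdot \frac{1}{193} = \frac{1}{2123}$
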